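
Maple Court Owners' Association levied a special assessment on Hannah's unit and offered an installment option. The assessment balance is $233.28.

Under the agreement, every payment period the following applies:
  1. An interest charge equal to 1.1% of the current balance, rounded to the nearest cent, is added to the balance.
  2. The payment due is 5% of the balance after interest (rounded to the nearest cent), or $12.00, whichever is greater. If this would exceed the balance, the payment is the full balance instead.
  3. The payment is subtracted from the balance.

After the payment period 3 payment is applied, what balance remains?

Payment period 1: $233.28 +$2.57 interest = $235.85; pay $12.00 → $223.85
Payment period 2: $223.85 +$2.46 interest = $226.31; pay $12.00 → $214.31
Payment period 3: $214.31 +$2.36 interest = $216.67; pay $12.00 → $204.67

$204.67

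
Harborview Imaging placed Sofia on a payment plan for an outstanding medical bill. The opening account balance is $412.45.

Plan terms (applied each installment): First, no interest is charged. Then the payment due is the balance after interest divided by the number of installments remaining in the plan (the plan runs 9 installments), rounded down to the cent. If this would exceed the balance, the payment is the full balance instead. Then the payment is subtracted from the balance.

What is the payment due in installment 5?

Installment 1: $412.45 − $45.82 → $366.63
Installment 2: $366.63 − $45.82 → $320.81
Installment 3: $320.81 − $45.83 → $274.98
Installment 4: $274.98 − $45.83 → $229.15
Installment 5: $229.15 − $45.83 → $183.32

$45.83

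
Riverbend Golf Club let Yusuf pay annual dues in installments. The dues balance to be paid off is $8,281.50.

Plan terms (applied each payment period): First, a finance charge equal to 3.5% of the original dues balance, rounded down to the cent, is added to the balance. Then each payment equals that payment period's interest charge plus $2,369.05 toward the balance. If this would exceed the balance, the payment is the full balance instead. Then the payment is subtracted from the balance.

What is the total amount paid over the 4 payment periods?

$9,440.90

# | Opening | Interest | Payment | End bal
1 | $8,281.50 | $289.85 | $2,658.90 | $5,912.45
2 | $5,912.45 | $289.85 | $2,658.90 | $3,543.40
3 | $3,543.40 | $289.85 | $2,658.90 | $1,174.35
4 | $1,174.35 | $289.85 | $1,464.20 | $0.00
Total paid: $9,440.90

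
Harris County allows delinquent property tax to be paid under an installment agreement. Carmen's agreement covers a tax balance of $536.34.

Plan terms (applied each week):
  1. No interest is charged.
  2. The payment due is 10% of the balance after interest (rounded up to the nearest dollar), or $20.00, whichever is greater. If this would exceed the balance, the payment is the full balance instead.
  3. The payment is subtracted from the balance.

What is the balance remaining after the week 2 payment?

Week 1: opening $536.34; payment $54.00; balance $482.34
Week 2: opening $482.34; payment $49.00; balance $433.34

$433.34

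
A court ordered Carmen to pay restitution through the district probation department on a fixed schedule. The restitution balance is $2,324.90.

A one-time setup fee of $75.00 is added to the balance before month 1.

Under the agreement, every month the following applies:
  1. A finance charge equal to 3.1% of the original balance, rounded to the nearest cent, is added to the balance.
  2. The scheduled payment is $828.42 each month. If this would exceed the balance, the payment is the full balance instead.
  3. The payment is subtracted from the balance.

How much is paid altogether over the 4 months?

$2,688.18

# | Opening | Interest | Payment | End bal
1 | $2,399.90 | $72.07 | $828.42 | $1,643.55
2 | $1,643.55 | $72.07 | $828.42 | $887.20
3 | $887.20 | $72.07 | $828.42 | $130.85
4 | $130.85 | $72.07 | $202.92 | $0.00
Total paid: $2,688.18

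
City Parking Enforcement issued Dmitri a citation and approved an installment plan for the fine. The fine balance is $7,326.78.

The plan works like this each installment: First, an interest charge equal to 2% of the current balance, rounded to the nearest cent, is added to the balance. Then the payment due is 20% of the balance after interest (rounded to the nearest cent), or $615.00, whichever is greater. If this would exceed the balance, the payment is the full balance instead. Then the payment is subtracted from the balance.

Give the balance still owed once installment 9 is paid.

$334.43

Installment 1: opening $7,326.78; interest $146.54 → $7,473.32; payment $1,494.66; balance $5,978.66
Installment 2: opening $5,978.66; interest $119.57 → $6,098.23; payment $1,219.65; balance $4,878.58
Installment 3: opening $4,878.58; interest $97.57 → $4,976.15; payment $995.23; balance $3,980.92
Installment 4: opening $3,980.92; interest $79.62 → $4,060.54; payment $812.11; balance $3,248.43
Installment 5: opening $3,248.43; interest $64.97 → $3,313.40; payment $662.68; balance $2,650.72
Installment 6: opening $2,650.72; interest $53.01 → $2,703.73; payment $615.00; balance $2,088.73
Installment 7: opening $2,088.73; interest $41.77 → $2,130.50; payment $615.00; balance $1,515.50
Installment 8: opening $1,515.50; interest $30.31 → $1,545.81; payment $615.00; balance $930.81
Installment 9: opening $930.81; interest $18.62 → $949.43; payment $615.00; balance $334.43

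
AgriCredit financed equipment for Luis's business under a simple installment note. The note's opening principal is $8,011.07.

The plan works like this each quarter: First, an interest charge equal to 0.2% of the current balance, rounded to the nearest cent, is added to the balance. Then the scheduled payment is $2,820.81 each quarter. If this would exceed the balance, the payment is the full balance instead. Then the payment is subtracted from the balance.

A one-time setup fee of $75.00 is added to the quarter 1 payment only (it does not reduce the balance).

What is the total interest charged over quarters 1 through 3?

Quarter 1: opening $8,011.07; interest $16.02 → $8,027.09; payment $2,820.81 (+ $75.00 fee); balance $5,206.28
Quarter 2: opening $5,206.28; interest $10.41 → $5,216.69; payment $2,820.81; balance $2,395.88
Quarter 3: opening $2,395.88; interest $4.79 → $2,400.67; payment $2,400.67; balance $0.00
Total interest: $16.02 + $10.41 + $4.79 = $31.22

$31.22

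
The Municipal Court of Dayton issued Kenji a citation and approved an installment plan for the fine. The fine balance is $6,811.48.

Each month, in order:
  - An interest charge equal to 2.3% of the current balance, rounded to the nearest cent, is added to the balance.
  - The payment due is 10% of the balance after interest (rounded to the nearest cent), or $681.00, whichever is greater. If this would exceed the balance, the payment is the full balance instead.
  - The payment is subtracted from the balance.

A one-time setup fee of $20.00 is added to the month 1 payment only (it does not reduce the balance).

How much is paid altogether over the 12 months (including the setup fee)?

# | Opening | Interest | Payment | Fee | End bal
1 | $6,811.48 | $156.66 | $696.81 | $20.00 | $6,271.33
2 | $6,271.33 | $144.24 | $681.00 | — | $5,734.57
3 | $5,734.57 | $131.90 | $681.00 | — | $5,185.47
4 | $5,185.47 | $119.27 | $681.00 | — | $4,623.74
5 | $4,623.74 | $106.35 | $681.00 | — | $4,049.09
6 | $4,049.09 | $93.13 | $681.00 | — | $3,461.22
7 | $3,461.22 | $79.61 | $681.00 | — | $2,859.83
8 | $2,859.83 | $65.78 | $681.00 | — | $2,244.61
9 | $2,244.61 | $51.63 | $681.00 | — | $1,615.24
10 | $1,615.24 | $37.15 | $681.00 | — | $971.39
11 | $971.39 | $22.34 | $681.00 | — | $312.73
12 | $312.73 | $7.19 | $319.92 | — | $0.00
Total paid: $7,846.73

$7,846.73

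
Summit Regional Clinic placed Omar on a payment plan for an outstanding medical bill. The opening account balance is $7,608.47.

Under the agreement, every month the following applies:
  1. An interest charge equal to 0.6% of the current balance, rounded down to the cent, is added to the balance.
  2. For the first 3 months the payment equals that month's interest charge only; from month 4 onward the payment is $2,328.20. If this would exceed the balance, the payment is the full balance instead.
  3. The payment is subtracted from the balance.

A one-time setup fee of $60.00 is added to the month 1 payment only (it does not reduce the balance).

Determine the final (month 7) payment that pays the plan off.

$723.95

Month 1: $7,608.47 +$45.65 interest = $7,654.12; pay $45.65 (+ $60.00 fee) → $7,608.47
Month 2: $7,608.47 +$45.65 interest = $7,654.12; pay $45.65 → $7,608.47
Month 3: $7,608.47 +$45.65 interest = $7,654.12; pay $45.65 → $7,608.47
Month 4: $7,608.47 +$45.65 interest = $7,654.12; pay $2,328.20 → $5,325.92
Month 5: $5,325.92 +$31.95 interest = $5,357.87; pay $2,328.20 → $3,029.67
Month 6: $3,029.67 +$18.17 interest = $3,047.84; pay $2,328.20 → $719.64
Month 7: $719.64 +$4.31 interest = $723.95; pay $723.95 → $0.00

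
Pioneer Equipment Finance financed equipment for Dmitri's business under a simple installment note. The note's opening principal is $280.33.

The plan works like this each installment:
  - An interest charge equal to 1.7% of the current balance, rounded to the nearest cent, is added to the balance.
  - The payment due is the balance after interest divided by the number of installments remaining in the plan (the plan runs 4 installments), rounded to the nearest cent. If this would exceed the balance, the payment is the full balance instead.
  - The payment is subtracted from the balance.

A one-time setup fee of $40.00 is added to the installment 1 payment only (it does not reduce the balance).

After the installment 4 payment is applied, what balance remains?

$0.00

Installment 1: opening $280.33; interest $4.77 → $285.10; payment $71.28 (+ $40.00 fee); balance $213.82
Installment 2: opening $213.82; interest $3.63 → $217.45; payment $72.48; balance $144.97
Installment 3: opening $144.97; interest $2.46 → $147.43; payment $73.72; balance $73.71
Installment 4: opening $73.71; interest $1.25 → $74.96; payment $74.96; balance $0.00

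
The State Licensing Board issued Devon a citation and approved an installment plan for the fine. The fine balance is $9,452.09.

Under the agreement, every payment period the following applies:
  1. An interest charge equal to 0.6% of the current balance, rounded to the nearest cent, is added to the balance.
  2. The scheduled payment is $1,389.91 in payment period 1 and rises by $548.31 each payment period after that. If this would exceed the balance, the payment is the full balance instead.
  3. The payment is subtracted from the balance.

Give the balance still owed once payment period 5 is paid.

# | Opening | Interest | Payment | End bal
1 | $9,452.09 | $56.71 | $1,389.91 | $8,118.89
2 | $8,118.89 | $48.71 | $1,938.22 | $6,229.38
3 | $6,229.38 | $37.38 | $2,486.53 | $3,780.23
4 | $3,780.23 | $22.68 | $3,034.84 | $768.07
5 | $768.07 | $4.61 | $772.68 | $0.00

$0.00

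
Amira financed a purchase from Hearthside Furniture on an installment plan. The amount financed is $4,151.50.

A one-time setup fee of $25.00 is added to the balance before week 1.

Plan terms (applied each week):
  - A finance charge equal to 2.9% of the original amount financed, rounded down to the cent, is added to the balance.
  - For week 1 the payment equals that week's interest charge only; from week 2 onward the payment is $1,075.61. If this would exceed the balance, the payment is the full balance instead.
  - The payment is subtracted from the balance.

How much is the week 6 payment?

Week 1: opening $4,176.50; interest $120.39 → $4,296.89; payment $120.39; balance $4,176.50
Week 2: opening $4,176.50; interest $120.39 → $4,296.89; payment $1,075.61; balance $3,221.28
Week 3: opening $3,221.28; interest $120.39 → $3,341.67; payment $1,075.61; balance $2,266.06
Week 4: opening $2,266.06; interest $120.39 → $2,386.45; payment $1,075.61; balance $1,310.84
Week 5: opening $1,310.84; interest $120.39 → $1,431.23; payment $1,075.61; balance $355.62
Week 6: opening $355.62; interest $120.39 → $476.01; payment $476.01; balance $0.00

$476.01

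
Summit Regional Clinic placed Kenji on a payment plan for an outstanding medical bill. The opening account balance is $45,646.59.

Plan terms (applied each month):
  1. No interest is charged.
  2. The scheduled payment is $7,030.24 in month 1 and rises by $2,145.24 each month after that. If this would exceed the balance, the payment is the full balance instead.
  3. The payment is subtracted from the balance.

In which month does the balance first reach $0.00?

Month 1: $45,646.59 − $7,030.24 → $38,616.35
Month 2: $38,616.35 − $9,175.48 → $29,440.87
Month 3: $29,440.87 − $11,320.72 → $18,120.15
Month 4: $18,120.15 − $13,465.96 → $4,654.19
Month 5: $4,654.19 − $4,654.19 → $0.00
Balance reaches $0.00 in month 5.

5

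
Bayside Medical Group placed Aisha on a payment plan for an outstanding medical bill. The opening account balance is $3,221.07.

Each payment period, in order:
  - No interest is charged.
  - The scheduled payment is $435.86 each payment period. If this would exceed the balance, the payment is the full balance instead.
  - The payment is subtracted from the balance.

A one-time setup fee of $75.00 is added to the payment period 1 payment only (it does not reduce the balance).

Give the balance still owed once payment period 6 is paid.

Payment period 1: opening $3,221.07; payment $435.86 (+ $75.00 fee); balance $2,785.21
Payment period 2: opening $2,785.21; payment $435.86; balance $2,349.35
Payment period 3: opening $2,349.35; payment $435.86; balance $1,913.49
Payment period 4: opening $1,913.49; payment $435.86; balance $1,477.63
Payment period 5: opening $1,477.63; payment $435.86; balance $1,041.77
Payment period 6: opening $1,041.77; payment $435.86; balance $605.91

$605.91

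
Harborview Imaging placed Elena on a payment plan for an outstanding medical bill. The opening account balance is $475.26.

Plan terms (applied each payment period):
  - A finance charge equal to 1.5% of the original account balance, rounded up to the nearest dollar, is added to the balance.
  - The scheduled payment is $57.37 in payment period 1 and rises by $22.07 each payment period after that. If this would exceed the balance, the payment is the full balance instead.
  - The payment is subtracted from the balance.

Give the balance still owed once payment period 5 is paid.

$7.71

Payment period 1: opening $475.26; interest $8.00 → $483.26; payment $57.37; balance $425.89
Payment period 2: opening $425.89; interest $8.00 → $433.89; payment $79.44; balance $354.45
Payment period 3: opening $354.45; interest $8.00 → $362.45; payment $101.51; balance $260.94
Payment period 4: opening $260.94; interest $8.00 → $268.94; payment $123.58; balance $145.36
Payment period 5: opening $145.36; interest $8.00 → $153.36; payment $145.65; balance $7.71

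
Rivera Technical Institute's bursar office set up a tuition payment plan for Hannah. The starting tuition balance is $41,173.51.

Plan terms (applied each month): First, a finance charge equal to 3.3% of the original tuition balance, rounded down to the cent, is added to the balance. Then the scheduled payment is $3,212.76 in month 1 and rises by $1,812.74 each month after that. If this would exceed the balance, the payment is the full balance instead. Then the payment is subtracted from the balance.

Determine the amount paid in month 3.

# | Opening | Interest | Payment | End bal
1 | $41,173.51 | $1,358.72 | $3,212.76 | $39,319.47
2 | $39,319.47 | $1,358.72 | $5,025.50 | $35,652.69
3 | $35,652.69 | $1,358.72 | $6,838.24 | $30,173.17

$6,838.24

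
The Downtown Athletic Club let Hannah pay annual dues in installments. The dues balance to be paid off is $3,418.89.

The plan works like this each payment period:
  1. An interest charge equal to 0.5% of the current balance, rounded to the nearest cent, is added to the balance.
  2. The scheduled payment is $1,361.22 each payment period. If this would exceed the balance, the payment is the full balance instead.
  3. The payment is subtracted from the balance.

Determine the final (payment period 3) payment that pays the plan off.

Payment period 1: $3,418.89 +$17.09 interest = $3,435.98; pay $1,361.22 → $2,074.76
Payment period 2: $2,074.76 +$10.37 interest = $2,085.13; pay $1,361.22 → $723.91
Payment period 3: $723.91 +$3.62 interest = $727.53; pay $727.53 → $0.00

$727.53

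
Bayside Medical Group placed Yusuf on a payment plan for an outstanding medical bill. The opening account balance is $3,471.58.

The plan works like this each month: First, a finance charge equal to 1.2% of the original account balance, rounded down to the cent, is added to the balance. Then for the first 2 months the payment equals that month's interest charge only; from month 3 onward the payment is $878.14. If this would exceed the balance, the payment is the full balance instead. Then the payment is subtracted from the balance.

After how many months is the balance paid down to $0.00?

7

Month 1: $3,471.58 +$41.65 interest = $3,513.23; pay $41.65 → $3,471.58
Month 2: $3,471.58 +$41.65 interest = $3,513.23; pay $41.65 → $3,471.58
Month 3: $3,471.58 +$41.65 interest = $3,513.23; pay $878.14 → $2,635.09
Month 4: $2,635.09 +$41.65 interest = $2,676.74; pay $878.14 → $1,798.60
Month 5: $1,798.60 +$41.65 interest = $1,840.25; pay $878.14 → $962.11
Month 6: $962.11 +$41.65 interest = $1,003.76; pay $878.14 → $125.62
Month 7: $125.62 +$41.65 interest = $167.27; pay $167.27 → $0.00
Balance reaches $0.00 in month 7.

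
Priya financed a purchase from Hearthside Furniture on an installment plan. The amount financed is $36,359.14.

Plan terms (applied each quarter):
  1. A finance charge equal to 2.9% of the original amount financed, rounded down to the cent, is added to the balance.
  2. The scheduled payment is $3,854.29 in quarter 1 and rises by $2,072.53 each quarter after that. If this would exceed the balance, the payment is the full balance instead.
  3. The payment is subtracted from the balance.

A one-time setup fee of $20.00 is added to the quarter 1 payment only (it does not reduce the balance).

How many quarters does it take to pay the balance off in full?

6

Quarter 1: opening $36,359.14; interest $1,054.41 → $37,413.55; payment $3,854.29 (+ $20.00 fee); balance $33,559.26
Quarter 2: opening $33,559.26; interest $1,054.41 → $34,613.67; payment $5,926.82; balance $28,686.85
Quarter 3: opening $28,686.85; interest $1,054.41 → $29,741.26; payment $7,999.35; balance $21,741.91
Quarter 4: opening $21,741.91; interest $1,054.41 → $22,796.32; payment $10,071.88; balance $12,724.44
Quarter 5: opening $12,724.44; interest $1,054.41 → $13,778.85; payment $12,144.41; balance $1,634.44
Quarter 6: opening $1,634.44; interest $1,054.41 → $2,688.85; payment $2,688.85; balance $0.00
Balance reaches $0.00 in quarter 6.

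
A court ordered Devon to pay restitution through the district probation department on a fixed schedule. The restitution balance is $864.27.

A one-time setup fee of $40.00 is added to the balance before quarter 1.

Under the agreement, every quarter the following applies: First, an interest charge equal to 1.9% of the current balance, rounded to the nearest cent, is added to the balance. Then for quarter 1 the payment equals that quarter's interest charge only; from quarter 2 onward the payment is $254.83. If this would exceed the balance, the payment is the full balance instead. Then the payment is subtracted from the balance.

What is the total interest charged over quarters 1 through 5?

Quarter 1: opening $904.27; interest $17.18 → $921.45; payment $17.18; balance $904.27
Quarter 2: opening $904.27; interest $17.18 → $921.45; payment $254.83; balance $666.62
Quarter 3: opening $666.62; interest $12.67 → $679.29; payment $254.83; balance $424.46
Quarter 4: opening $424.46; interest $8.06 → $432.52; payment $254.83; balance $177.69
Quarter 5: opening $177.69; interest $3.38 → $181.07; payment $181.07; balance $0.00
Total interest: $17.18 + $17.18 + $12.67 + $8.06 + $3.38 = $58.47

$58.47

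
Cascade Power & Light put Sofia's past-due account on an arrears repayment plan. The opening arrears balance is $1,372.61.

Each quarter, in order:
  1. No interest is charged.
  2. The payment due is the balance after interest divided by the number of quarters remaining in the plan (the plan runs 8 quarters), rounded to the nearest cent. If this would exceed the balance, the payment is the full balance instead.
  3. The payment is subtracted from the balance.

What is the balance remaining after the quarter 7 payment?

# | Opening | Payment | End bal
1 | $1,372.61 | $171.58 | $1,201.03
2 | $1,201.03 | $171.58 | $1,029.45
3 | $1,029.45 | $171.58 | $857.87
4 | $857.87 | $171.57 | $686.30
5 | $686.30 | $171.58 | $514.72
6 | $514.72 | $171.57 | $343.15
7 | $343.15 | $171.58 | $171.57

$171.57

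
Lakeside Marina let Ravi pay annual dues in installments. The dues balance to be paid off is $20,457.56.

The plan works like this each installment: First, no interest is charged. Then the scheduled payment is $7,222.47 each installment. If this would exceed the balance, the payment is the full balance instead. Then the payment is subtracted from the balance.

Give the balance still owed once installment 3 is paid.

Installment 1: opening $20,457.56; payment $7,222.47; balance $13,235.09
Installment 2: opening $13,235.09; payment $7,222.47; balance $6,012.62
Installment 3: opening $6,012.62; payment $6,012.62; balance $0.00

$0.00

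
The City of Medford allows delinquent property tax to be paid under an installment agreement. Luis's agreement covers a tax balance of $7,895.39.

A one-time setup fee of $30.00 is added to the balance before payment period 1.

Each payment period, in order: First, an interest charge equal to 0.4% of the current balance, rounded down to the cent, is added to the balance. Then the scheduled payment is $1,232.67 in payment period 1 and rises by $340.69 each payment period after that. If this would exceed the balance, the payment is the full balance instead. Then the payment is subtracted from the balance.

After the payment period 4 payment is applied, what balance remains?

Payment period 1: opening $7,925.39; interest $31.70 → $7,957.09; payment $1,232.67; balance $6,724.42
Payment period 2: opening $6,724.42; interest $26.89 → $6,751.31; payment $1,573.36; balance $5,177.95
Payment period 3: opening $5,177.95; interest $20.71 → $5,198.66; payment $1,914.05; balance $3,284.61
Payment period 4: opening $3,284.61; interest $13.13 → $3,297.74; payment $2,254.74; balance $1,043.00

$1,043.00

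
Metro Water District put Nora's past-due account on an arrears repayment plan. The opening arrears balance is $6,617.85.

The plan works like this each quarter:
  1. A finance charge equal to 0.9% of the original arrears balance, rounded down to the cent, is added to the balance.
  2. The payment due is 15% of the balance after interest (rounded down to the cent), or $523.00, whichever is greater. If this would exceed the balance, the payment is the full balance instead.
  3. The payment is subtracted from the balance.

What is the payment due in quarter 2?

Quarter 1: $6,617.85 +$59.56 interest = $6,677.41; pay $1,001.61 → $5,675.80
Quarter 2: $5,675.80 +$59.56 interest = $5,735.36; pay $860.30 → $4,875.06

$860.30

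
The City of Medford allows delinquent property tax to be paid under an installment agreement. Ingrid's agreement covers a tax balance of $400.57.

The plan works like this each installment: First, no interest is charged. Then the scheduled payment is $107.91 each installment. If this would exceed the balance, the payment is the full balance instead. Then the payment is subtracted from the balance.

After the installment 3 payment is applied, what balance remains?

Installment 1: opening $400.57; payment $107.91; balance $292.66
Installment 2: opening $292.66; payment $107.91; balance $184.75
Installment 3: opening $184.75; payment $107.91; balance $76.84

$76.84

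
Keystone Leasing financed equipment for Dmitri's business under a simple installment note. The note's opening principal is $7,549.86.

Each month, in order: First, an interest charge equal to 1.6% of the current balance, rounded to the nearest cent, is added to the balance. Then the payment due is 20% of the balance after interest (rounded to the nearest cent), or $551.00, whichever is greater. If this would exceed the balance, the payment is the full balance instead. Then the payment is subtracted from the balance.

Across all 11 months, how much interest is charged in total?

Month 1: $7,549.86 +$120.80 interest = $7,670.66; pay $1,534.13 → $6,136.53
Month 2: $6,136.53 +$98.18 interest = $6,234.71; pay $1,246.94 → $4,987.77
Month 3: $4,987.77 +$79.80 interest = $5,067.57; pay $1,013.51 → $4,054.06
Month 4: $4,054.06 +$64.86 interest = $4,118.92; pay $823.78 → $3,295.14
Month 5: $3,295.14 +$52.72 interest = $3,347.86; pay $669.57 → $2,678.29
Month 6: $2,678.29 +$42.85 interest = $2,721.14; pay $551.00 → $2,170.14
Month 7: $2,170.14 +$34.72 interest = $2,204.86; pay $551.00 → $1,653.86
Month 8: $1,653.86 +$26.46 interest = $1,680.32; pay $551.00 → $1,129.32
Month 9: $1,129.32 +$18.07 interest = $1,147.39; pay $551.00 → $596.39
Month 10: $596.39 +$9.54 interest = $605.93; pay $551.00 → $54.93
Month 11: $54.93 +$0.88 interest = $55.81; pay $55.81 → $0.00
Total interest: $120.80 + $98.18 + $79.80 + $64.86 + $52.72 + $42.85 + $34.72 + $26.46 + $18.07 + $9.54 + $0.88 = $548.88

$548.88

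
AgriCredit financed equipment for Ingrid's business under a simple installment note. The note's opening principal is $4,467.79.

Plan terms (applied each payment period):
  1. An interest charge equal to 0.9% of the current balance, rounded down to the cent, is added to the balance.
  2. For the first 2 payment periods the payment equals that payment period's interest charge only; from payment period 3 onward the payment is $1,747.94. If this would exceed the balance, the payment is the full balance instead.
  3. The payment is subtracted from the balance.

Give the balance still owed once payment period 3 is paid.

$2,760.06

# | Opening | Interest | Payment | End bal
1 | $4,467.79 | $40.21 | $40.21 | $4,467.79
2 | $4,467.79 | $40.21 | $40.21 | $4,467.79
3 | $4,467.79 | $40.21 | $1,747.94 | $2,760.06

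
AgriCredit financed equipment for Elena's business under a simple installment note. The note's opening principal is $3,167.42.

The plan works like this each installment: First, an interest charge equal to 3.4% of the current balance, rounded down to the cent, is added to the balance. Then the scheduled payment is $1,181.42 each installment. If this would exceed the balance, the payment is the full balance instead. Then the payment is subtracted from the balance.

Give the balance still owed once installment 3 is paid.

Installment 1: opening $3,167.42; interest $107.69 → $3,275.11; payment $1,181.42; balance $2,093.69
Installment 2: opening $2,093.69; interest $71.18 → $2,164.87; payment $1,181.42; balance $983.45
Installment 3: opening $983.45; interest $33.43 → $1,016.88; payment $1,016.88; balance $0.00

$0.00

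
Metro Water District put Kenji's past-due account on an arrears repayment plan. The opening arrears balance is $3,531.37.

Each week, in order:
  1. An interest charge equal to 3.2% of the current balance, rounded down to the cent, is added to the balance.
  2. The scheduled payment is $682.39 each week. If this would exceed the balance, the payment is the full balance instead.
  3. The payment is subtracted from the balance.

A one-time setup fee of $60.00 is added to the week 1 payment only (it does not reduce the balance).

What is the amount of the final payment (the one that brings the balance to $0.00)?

Week 1: $3,531.37 +$113.00 interest = $3,644.37; pay $682.39 (+ $60.00 fee) → $2,961.98
Week 2: $2,961.98 +$94.78 interest = $3,056.76; pay $682.39 → $2,374.37
Week 3: $2,374.37 +$75.97 interest = $2,450.34; pay $682.39 → $1,767.95
Week 4: $1,767.95 +$56.57 interest = $1,824.52; pay $682.39 → $1,142.13
Week 5: $1,142.13 +$36.54 interest = $1,178.67; pay $682.39 → $496.28
Week 6: $496.28 +$15.88 interest = $512.16; pay $512.16 → $0.00

$512.16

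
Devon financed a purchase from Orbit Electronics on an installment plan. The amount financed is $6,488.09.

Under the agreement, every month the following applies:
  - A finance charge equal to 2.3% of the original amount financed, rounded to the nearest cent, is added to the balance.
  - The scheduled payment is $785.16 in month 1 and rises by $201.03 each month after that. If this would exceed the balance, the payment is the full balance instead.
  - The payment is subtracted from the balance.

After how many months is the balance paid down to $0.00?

Month 1: opening $6,488.09; interest $149.23 → $6,637.32; payment $785.16; balance $5,852.16
Month 2: opening $5,852.16; interest $149.23 → $6,001.39; payment $986.19; balance $5,015.20
Month 3: opening $5,015.20; interest $149.23 → $5,164.43; payment $1,187.22; balance $3,977.21
Month 4: opening $3,977.21; interest $149.23 → $4,126.44; payment $1,388.25; balance $2,738.19
Month 5: opening $2,738.19; interest $149.23 → $2,887.42; payment $1,589.28; balance $1,298.14
Month 6: opening $1,298.14; interest $149.23 → $1,447.37; payment $1,447.37; balance $0.00
Balance reaches $0.00 in month 6.

6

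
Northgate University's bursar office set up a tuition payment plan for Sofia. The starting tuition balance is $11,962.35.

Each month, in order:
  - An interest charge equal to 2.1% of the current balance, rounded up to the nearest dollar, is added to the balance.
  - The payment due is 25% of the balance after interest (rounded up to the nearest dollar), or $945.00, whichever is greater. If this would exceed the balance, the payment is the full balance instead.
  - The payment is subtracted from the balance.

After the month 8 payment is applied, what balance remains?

Month 1: opening $11,962.35; interest $252.00 → $12,214.35; payment $3,054.00; balance $9,160.35
Month 2: opening $9,160.35; interest $193.00 → $9,353.35; payment $2,339.00; balance $7,014.35
Month 3: opening $7,014.35; interest $148.00 → $7,162.35; payment $1,791.00; balance $5,371.35
Month 4: opening $5,371.35; interest $113.00 → $5,484.35; payment $1,372.00; balance $4,112.35
Month 5: opening $4,112.35; interest $87.00 → $4,199.35; payment $1,050.00; balance $3,149.35
Month 6: opening $3,149.35; interest $67.00 → $3,216.35; payment $945.00; balance $2,271.35
Month 7: opening $2,271.35; interest $48.00 → $2,319.35; payment $945.00; balance $1,374.35
Month 8: opening $1,374.35; interest $29.00 → $1,403.35; payment $945.00; balance $458.35

$458.35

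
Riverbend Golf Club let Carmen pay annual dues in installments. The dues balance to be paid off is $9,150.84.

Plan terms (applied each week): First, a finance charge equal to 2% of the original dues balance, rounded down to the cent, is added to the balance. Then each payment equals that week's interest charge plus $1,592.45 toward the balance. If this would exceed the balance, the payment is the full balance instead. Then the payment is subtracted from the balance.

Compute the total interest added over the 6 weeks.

Week 1: opening $9,150.84; interest $183.01 → $9,333.85; payment $1,775.46; balance $7,558.39
Week 2: opening $7,558.39; interest $183.01 → $7,741.40; payment $1,775.46; balance $5,965.94
Week 3: opening $5,965.94; interest $183.01 → $6,148.95; payment $1,775.46; balance $4,373.49
Week 4: opening $4,373.49; interest $183.01 → $4,556.50; payment $1,775.46; balance $2,781.04
Week 5: opening $2,781.04; interest $183.01 → $2,964.05; payment $1,775.46; balance $1,188.59
Week 6: opening $1,188.59; interest $183.01 → $1,371.60; payment $1,371.60; balance $0.00
Total interest: $183.01 + $183.01 + $183.01 + $183.01 + $183.01 + $183.01 = $1,098.06

$1,098.06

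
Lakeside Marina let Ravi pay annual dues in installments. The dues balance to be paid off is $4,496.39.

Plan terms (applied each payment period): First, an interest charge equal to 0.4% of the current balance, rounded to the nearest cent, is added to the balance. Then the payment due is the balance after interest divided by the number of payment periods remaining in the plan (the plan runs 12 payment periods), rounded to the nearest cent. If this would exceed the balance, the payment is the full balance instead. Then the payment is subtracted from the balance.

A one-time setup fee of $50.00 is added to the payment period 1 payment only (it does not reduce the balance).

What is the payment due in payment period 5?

Payment period 1: $4,496.39 +$17.99 interest = $4,514.38; pay $376.20 (+ $50.00 fee) → $4,138.18
Payment period 2: $4,138.18 +$16.55 interest = $4,154.73; pay $377.70 → $3,777.03
Payment period 3: $3,777.03 +$15.11 interest = $3,792.14; pay $379.21 → $3,412.93
Payment period 4: $3,412.93 +$13.65 interest = $3,426.58; pay $380.73 → $3,045.85
Payment period 5: $3,045.85 +$12.18 interest = $3,058.03; pay $382.25 → $2,675.78

$382.25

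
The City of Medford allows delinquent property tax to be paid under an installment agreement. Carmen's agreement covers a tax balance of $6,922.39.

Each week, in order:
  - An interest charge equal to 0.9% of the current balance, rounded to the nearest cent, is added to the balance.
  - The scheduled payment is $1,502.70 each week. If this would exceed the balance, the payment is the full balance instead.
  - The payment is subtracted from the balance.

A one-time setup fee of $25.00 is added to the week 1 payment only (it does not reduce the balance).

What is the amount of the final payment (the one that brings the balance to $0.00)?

$1,092.29

# | Opening | Interest | Payment | Fee | End bal
1 | $6,922.39 | $62.30 | $1,502.70 | $25.00 | $5,481.99
2 | $5,481.99 | $49.34 | $1,502.70 | — | $4,028.63
3 | $4,028.63 | $36.26 | $1,502.70 | — | $2,562.19
4 | $2,562.19 | $23.06 | $1,502.70 | — | $1,082.55
5 | $1,082.55 | $9.74 | $1,092.29 | — | $0.00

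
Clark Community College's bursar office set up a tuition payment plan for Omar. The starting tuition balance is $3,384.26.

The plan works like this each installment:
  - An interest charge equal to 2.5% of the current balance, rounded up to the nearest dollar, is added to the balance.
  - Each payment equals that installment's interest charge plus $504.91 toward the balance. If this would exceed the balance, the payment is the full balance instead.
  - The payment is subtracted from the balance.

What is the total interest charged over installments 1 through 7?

# | Opening | Interest | Payment | End bal
1 | $3,384.26 | $85.00 | $589.91 | $2,879.35
2 | $2,879.35 | $72.00 | $576.91 | $2,374.44
3 | $2,374.44 | $60.00 | $564.91 | $1,869.53
4 | $1,869.53 | $47.00 | $551.91 | $1,364.62
5 | $1,364.62 | $35.00 | $539.91 | $859.71
6 | $859.71 | $22.00 | $526.91 | $354.80
7 | $354.80 | $9.00 | $363.80 | $0.00
Total interest: $85.00 + $72.00 + $60.00 + $47.00 + $35.00 + $22.00 + $9.00 = $330.00

$330.00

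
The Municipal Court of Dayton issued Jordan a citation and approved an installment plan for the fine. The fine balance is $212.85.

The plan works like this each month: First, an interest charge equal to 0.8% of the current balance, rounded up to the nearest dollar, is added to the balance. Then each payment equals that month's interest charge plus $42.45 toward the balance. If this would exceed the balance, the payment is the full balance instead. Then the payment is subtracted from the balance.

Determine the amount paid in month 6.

$1.60

Month 1: $212.85 +$2.00 interest = $214.85; pay $44.45 → $170.40
Month 2: $170.40 +$2.00 interest = $172.40; pay $44.45 → $127.95
Month 3: $127.95 +$2.00 interest = $129.95; pay $44.45 → $85.50
Month 4: $85.50 +$1.00 interest = $86.50; pay $43.45 → $43.05
Month 5: $43.05 +$1.00 interest = $44.05; pay $43.45 → $0.60
Month 6: $0.60 +$1.00 interest = $1.60; pay $1.60 → $0.00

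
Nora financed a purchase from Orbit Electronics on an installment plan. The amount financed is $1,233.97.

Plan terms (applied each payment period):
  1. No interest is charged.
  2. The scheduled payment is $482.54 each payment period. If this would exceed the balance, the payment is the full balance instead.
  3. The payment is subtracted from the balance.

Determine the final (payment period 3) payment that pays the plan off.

$268.89

Payment period 1: opening $1,233.97; payment $482.54; balance $751.43
Payment period 2: opening $751.43; payment $482.54; balance $268.89
Payment period 3: opening $268.89; payment $268.89; balance $0.00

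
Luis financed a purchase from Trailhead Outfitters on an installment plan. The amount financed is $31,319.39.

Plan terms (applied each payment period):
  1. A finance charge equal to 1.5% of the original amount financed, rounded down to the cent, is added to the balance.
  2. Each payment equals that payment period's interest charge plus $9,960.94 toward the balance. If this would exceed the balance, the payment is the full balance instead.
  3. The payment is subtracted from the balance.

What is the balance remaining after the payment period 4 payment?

$0.00

Payment period 1: opening $31,319.39; interest $469.79 → $31,789.18; payment $10,430.73; balance $21,358.45
Payment period 2: opening $21,358.45; interest $469.79 → $21,828.24; payment $10,430.73; balance $11,397.51
Payment period 3: opening $11,397.51; interest $469.79 → $11,867.30; payment $10,430.73; balance $1,436.57
Payment period 4: opening $1,436.57; interest $469.79 → $1,906.36; payment $1,906.36; balance $0.00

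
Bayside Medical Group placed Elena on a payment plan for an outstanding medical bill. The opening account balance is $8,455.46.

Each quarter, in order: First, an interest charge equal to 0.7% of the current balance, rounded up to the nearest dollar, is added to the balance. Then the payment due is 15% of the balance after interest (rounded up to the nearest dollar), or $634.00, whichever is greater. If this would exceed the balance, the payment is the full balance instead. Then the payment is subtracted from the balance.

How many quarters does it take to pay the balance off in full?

12

Quarter 1: $8,455.46 +$60.00 interest = $8,515.46; pay $1,278.00 → $7,237.46
Quarter 2: $7,237.46 +$51.00 interest = $7,288.46; pay $1,094.00 → $6,194.46
Quarter 3: $6,194.46 +$44.00 interest = $6,238.46; pay $936.00 → $5,302.46
Quarter 4: $5,302.46 +$38.00 interest = $5,340.46; pay $802.00 → $4,538.46
Quarter 5: $4,538.46 +$32.00 interest = $4,570.46; pay $686.00 → $3,884.46
Quarter 6: $3,884.46 +$28.00 interest = $3,912.46; pay $634.00 → $3,278.46
Quarter 7: $3,278.46 +$23.00 interest = $3,301.46; pay $634.00 → $2,667.46
Quarter 8: $2,667.46 +$19.00 interest = $2,686.46; pay $634.00 → $2,052.46
Quarter 9: $2,052.46 +$15.00 interest = $2,067.46; pay $634.00 → $1,433.46
Quarter 10: $1,433.46 +$11.00 interest = $1,444.46; pay $634.00 → $810.46
Quarter 11: $810.46 +$6.00 interest = $816.46; pay $634.00 → $182.46
Quarter 12: $182.46 +$2.00 interest = $184.46; pay $184.46 → $0.00
Balance reaches $0.00 in quarter 12.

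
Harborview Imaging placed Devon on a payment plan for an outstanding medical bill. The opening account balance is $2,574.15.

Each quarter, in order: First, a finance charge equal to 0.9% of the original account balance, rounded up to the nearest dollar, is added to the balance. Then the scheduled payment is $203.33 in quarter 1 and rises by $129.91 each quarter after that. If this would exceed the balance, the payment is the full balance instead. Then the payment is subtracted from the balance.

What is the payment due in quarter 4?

Quarter 1: opening $2,574.15; interest $24.00 → $2,598.15; payment $203.33; balance $2,394.82
Quarter 2: opening $2,394.82; interest $24.00 → $2,418.82; payment $333.24; balance $2,085.58
Quarter 3: opening $2,085.58; interest $24.00 → $2,109.58; payment $463.15; balance $1,646.43
Quarter 4: opening $1,646.43; interest $24.00 → $1,670.43; payment $593.06; balance $1,077.37

$593.06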